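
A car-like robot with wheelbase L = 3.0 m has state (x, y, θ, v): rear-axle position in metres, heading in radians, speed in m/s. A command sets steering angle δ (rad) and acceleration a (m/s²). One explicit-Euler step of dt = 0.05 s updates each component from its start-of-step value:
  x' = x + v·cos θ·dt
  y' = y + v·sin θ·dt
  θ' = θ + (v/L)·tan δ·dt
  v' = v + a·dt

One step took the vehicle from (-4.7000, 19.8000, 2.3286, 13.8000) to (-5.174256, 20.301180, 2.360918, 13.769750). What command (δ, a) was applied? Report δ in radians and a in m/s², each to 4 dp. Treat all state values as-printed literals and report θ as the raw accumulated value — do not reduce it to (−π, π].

a = (v'−v)/dt = (-0.030250)/0.05 = -0.6050
Δθ = θ'−θ = 0.032318;  (v·dt/L) = 13.8000·0.05/3.0 = 0.230000
tan δ = Δθ·L/(v·dt) = 0.140513  →  δ = 0.1396

δ = 0.1396, a = -0.6050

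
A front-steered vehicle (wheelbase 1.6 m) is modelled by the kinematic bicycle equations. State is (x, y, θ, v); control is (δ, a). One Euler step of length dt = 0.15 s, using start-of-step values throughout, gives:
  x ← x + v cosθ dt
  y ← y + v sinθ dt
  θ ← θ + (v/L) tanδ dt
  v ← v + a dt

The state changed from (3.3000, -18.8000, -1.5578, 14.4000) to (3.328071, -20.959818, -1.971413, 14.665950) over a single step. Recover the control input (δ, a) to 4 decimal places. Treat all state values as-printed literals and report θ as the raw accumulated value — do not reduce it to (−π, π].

a = (v'−v)/dt = (0.265950)/0.15 = 1.7730
Δθ = θ'−θ = -0.413613;  (v·dt/L) = 14.4000·0.15/1.6 = 1.350000
tan δ = Δθ·L/(v·dt) = -0.306380  →  δ = -0.2973

δ = -0.2973, a = 1.7730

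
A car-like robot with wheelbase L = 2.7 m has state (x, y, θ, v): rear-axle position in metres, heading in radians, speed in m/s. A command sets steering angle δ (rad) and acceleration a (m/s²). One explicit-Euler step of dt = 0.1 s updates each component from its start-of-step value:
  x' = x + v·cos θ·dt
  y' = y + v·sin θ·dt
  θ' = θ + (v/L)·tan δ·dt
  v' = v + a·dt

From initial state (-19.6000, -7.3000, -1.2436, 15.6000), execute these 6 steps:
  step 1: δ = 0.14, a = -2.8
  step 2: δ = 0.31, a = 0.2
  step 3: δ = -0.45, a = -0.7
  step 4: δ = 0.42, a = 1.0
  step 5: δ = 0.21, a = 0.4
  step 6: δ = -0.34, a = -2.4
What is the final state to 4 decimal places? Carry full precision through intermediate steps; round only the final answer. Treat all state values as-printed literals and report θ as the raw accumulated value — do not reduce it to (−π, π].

(-15.3534, -15.3928, -1.0829, 15.1700)

after step 1 (δ=0.14, a=-2.8): (-19.098633, -8.777238, -1.162178, 15.320000)
after step 2 (δ=0.31, a=0.2): (-18.489906, -10.183109, -0.980422, 15.340000)
after step 3 (δ=-0.45, a=-0.7): (-17.635971, -11.457453, -1.254869, 15.270000)
after step 4 (δ=0.42, a=1.0): (-17.161535, -12.908880, -1.002308, 15.370000)
after step 5 (δ=0.21, a=0.4): (-16.334077, -14.204133, -0.880974, 15.410000)
after step 6 (δ=-0.34, a=-2.4): (-15.353385, -15.392798, -1.082866, 15.170000)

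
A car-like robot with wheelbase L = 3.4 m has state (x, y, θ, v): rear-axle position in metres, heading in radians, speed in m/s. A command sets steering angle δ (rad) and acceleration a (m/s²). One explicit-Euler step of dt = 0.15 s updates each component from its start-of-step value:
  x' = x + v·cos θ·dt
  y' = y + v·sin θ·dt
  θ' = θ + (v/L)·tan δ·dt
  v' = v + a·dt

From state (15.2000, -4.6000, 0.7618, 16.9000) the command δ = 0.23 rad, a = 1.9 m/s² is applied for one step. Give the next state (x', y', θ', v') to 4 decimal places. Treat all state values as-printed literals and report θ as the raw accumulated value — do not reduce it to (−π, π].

(17.0343, -2.8503, 0.9364, 17.1850)

x' = 15.2000 + 16.9000·cos(0.7618)·0.15 = 17.0343
y' = -4.6000 + 16.9000·sin(0.7618)·0.15 = -2.8503
θ' = 0.7618 + (16.9000/3.4)·tan(0.23)·0.15 = 0.9364
v' = 16.9000 + 1.9000·0.15 = 17.1850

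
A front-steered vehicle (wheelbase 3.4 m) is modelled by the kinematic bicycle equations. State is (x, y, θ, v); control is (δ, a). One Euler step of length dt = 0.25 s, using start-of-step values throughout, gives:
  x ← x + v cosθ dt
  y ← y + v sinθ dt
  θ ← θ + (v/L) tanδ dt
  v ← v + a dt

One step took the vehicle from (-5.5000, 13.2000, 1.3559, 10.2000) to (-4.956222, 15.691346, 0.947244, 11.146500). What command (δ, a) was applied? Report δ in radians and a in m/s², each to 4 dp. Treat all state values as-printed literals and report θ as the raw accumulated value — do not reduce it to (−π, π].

a = (v'−v)/dt = (0.946500)/0.25 = 3.7860
Δθ = θ'−θ = -0.408656;  (v·dt/L) = 10.2000·0.25/3.4 = 0.750000
tan δ = Δθ·L/(v·dt) = -0.544875  →  δ = -0.4989

δ = -0.4989, a = 3.7860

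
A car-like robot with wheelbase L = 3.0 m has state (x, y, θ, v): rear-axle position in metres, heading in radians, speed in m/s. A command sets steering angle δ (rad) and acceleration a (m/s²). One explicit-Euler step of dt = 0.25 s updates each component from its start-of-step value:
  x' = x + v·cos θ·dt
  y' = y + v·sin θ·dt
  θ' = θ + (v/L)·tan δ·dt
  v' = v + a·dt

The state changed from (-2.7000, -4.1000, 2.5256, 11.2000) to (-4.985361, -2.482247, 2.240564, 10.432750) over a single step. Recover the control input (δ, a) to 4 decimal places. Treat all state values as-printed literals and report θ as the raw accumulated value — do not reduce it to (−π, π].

δ = -0.2964, a = -3.0690

a = (v'−v)/dt = (-0.767250)/0.25 = -3.0690
Δθ = θ'−θ = -0.285036;  (v·dt/L) = 11.2000·0.25/3.0 = 0.933333
tan δ = Δθ·L/(v·dt) = -0.305396  →  δ = -0.2964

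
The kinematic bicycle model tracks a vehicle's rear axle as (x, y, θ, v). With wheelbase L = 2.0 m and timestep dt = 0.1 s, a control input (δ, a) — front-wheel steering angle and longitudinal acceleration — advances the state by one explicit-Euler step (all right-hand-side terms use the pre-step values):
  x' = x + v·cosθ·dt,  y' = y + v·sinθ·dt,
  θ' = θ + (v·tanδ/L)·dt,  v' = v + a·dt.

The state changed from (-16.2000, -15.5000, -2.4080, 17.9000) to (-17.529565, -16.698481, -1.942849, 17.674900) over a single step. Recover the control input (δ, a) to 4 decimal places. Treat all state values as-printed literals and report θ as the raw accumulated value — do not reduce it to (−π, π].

a = (v'−v)/dt = (-0.225100)/0.1 = -2.2510
Δθ = θ'−θ = 0.465151;  (v·dt/L) = 17.9000·0.1/2.0 = 0.895000
tan δ = Δθ·L/(v·dt) = 0.519722  →  δ = 0.4793

δ = 0.4793, a = -2.2510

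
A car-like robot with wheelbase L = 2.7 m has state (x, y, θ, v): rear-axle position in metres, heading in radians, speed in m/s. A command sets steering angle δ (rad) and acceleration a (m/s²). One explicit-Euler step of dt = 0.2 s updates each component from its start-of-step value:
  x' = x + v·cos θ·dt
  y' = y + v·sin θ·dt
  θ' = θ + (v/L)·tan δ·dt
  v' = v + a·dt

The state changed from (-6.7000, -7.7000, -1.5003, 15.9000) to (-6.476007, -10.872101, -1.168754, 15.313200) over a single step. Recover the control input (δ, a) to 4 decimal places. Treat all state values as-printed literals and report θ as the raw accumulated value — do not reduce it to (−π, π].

δ = 0.2744, a = -2.9340

a = (v'−v)/dt = (-0.586800)/0.2 = -2.9340
Δθ = θ'−θ = 0.331546;  (v·dt/L) = 15.9000·0.2/2.7 = 1.177778
tan δ = Δθ·L/(v·dt) = 0.281501  →  δ = 0.2744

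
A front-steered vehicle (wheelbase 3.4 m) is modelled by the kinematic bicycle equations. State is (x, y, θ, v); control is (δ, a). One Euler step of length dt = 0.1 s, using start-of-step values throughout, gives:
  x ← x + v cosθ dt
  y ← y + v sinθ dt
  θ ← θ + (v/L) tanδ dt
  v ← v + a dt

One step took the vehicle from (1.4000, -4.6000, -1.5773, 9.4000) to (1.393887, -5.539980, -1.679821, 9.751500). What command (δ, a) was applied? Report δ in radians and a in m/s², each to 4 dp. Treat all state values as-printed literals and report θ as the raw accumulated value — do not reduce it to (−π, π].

δ = -0.3551, a = 3.5150

a = (v'−v)/dt = (0.351500)/0.1 = 3.5150
Δθ = θ'−θ = -0.102521;  (v·dt/L) = 9.4000·0.1/3.4 = 0.276471
tan δ = Δθ·L/(v·dt) = -0.370821  →  δ = -0.3551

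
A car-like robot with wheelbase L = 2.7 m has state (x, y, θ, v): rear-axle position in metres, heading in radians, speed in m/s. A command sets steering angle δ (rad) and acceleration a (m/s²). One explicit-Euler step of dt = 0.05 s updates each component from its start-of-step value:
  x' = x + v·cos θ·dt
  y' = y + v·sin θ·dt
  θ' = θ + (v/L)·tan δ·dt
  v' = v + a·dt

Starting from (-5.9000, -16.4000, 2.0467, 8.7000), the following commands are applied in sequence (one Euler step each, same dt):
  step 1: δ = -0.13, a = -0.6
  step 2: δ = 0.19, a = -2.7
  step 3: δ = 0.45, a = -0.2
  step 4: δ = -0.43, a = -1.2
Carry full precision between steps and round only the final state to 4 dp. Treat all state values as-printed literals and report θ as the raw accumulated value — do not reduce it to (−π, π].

after step 1 (δ=-0.13, a=-0.6): (-6.099292, -16.013338, 2.025637, 8.670000)
after step 2 (δ=0.19, a=-2.7): (-6.289737, -15.623911, 2.056515, 8.535000)
after step 3 (δ=0.45, a=-0.2): (-6.488962, -15.246519, 2.132864, 8.525000)
after step 4 (δ=-0.43, a=-1.2): (-6.716127, -14.885846, 2.060462, 8.465000)

(-6.7161, -14.8858, 2.0605, 8.4650)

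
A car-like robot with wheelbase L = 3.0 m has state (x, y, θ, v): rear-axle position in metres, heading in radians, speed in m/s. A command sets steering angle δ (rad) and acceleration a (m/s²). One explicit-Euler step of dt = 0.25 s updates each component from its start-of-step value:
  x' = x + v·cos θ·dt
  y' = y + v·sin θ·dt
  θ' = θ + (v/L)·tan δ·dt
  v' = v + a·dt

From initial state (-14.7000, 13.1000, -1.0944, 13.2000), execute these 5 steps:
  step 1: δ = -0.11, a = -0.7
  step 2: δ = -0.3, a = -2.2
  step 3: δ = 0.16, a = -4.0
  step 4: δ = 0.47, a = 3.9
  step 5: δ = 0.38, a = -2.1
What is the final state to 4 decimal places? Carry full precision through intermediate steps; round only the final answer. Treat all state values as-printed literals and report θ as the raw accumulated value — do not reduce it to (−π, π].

(-9.5230, -1.2573, -0.4837, 11.9250)

after step 1 (δ=-0.11, a=-0.7): (-13.186687, 10.167444, -1.215890, 13.025000)
after step 2 (δ=-0.3, a=-2.2): (-12.055133, 7.114126, -1.551649, 12.475000)
after step 3 (δ=0.16, a=-4.0): (-11.995421, 3.995948, -1.383882, 11.475000)
after step 4 (δ=0.47, a=3.9): (-11.462327, 1.177165, -0.898139, 12.450000)
after step 5 (δ=0.38, a=-2.1): (-9.523033, -1.257336, -0.483749, 11.925000)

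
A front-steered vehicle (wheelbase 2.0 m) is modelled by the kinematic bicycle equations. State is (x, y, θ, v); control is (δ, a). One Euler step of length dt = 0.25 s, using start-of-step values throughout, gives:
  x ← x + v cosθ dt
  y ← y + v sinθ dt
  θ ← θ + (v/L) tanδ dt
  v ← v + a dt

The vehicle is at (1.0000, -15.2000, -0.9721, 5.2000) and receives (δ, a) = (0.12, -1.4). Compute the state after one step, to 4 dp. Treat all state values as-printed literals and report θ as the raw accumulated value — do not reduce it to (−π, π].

(1.7326, -16.2739, -0.8937, 4.8500)

x' = 1.0000 + 5.2000·cos(-0.9721)·0.25 = 1.7326
y' = -15.2000 + 5.2000·sin(-0.9721)·0.25 = -16.2739
θ' = -0.9721 + (5.2000/2.0)·tan(0.12)·0.25 = -0.8937
v' = 5.2000 − 1.4000·0.25 = 4.8500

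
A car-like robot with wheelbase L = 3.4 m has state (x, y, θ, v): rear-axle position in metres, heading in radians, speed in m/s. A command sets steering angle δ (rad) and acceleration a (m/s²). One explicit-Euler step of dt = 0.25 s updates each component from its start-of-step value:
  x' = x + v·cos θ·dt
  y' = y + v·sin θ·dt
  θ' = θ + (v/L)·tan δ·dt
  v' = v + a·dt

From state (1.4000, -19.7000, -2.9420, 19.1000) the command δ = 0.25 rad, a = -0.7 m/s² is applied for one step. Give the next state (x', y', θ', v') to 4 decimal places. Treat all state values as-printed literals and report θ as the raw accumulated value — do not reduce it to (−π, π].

(-3.2802, -20.6467, -2.5834, 18.9250)

x' = 1.4000 + 19.1000·cos(-2.9420)·0.25 = -3.2802
y' = -19.7000 + 19.1000·sin(-2.9420)·0.25 = -20.6467
θ' = -2.9420 + (19.1000/3.4)·tan(0.25)·0.25 = -2.5834
v' = 19.1000 − 0.7000·0.25 = 18.9250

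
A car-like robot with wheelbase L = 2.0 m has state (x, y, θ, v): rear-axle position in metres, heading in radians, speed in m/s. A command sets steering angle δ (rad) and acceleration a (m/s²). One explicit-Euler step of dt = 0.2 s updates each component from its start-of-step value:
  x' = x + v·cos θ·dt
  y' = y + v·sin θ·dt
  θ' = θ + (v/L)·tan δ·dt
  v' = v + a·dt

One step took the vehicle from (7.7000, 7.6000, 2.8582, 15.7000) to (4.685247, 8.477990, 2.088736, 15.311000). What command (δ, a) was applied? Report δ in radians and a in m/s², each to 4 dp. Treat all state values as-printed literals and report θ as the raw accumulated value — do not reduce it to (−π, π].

δ = -0.4557, a = -1.9450

a = (v'−v)/dt = (-0.389000)/0.2 = -1.9450
Δθ = θ'−θ = -0.769464;  (v·dt/L) = 15.7000·0.2/2.0 = 1.570000
tan δ = Δθ·L/(v·dt) = -0.490104  →  δ = -0.4557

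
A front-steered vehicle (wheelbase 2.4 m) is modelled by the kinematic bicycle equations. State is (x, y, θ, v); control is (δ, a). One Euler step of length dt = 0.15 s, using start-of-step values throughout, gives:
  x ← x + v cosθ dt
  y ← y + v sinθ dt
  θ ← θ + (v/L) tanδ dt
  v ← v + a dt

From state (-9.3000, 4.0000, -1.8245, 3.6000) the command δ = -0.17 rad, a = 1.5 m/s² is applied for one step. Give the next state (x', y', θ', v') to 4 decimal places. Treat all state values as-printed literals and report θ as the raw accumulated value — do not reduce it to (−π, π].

x' = -9.3000 + 3.6000·cos(-1.8245)·0.15 = -9.4355
y' = 4.0000 + 3.6000·sin(-1.8245)·0.15 = 3.4773
θ' = -1.8245 + (3.6000/2.4)·tan(-0.17)·0.15 = -1.8631
v' = 3.6000 + 1.5000·0.15 = 3.8250

(-9.4355, 3.4773, -1.8631, 3.8250)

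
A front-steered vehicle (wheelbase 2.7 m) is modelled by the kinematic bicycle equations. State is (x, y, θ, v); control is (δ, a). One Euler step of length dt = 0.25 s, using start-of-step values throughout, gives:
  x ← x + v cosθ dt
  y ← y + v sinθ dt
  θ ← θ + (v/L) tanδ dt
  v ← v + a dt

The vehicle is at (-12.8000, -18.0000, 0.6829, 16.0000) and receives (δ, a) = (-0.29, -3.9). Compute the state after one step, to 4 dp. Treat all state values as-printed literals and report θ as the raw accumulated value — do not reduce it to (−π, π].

(-9.6970, -15.4758, 0.2408, 15.0250)

x' = -12.8000 + 16.0000·cos(0.6829)·0.25 = -9.6970
y' = -18.0000 + 16.0000·sin(0.6829)·0.25 = -15.4758
θ' = 0.6829 + (16.0000/2.7)·tan(-0.29)·0.25 = 0.2408
v' = 16.0000 − 3.9000·0.25 = 15.0250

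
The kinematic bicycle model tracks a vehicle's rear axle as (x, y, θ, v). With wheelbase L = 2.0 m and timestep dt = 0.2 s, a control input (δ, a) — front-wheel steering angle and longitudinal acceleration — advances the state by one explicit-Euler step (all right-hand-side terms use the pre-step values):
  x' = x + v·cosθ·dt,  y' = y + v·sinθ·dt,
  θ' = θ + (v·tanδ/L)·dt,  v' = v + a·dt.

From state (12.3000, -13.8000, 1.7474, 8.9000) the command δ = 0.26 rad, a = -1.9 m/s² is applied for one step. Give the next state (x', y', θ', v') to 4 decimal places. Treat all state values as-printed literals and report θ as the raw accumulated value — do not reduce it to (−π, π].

(11.9873, -12.0477, 1.9842, 8.5200)

x' = 12.3000 + 8.9000·cos(1.7474)·0.2 = 11.9873
y' = -13.8000 + 8.9000·sin(1.7474)·0.2 = -12.0477
θ' = 1.7474 + (8.9000/2.0)·tan(0.26)·0.2 = 1.9842
v' = 8.9000 − 1.9000·0.2 = 8.5200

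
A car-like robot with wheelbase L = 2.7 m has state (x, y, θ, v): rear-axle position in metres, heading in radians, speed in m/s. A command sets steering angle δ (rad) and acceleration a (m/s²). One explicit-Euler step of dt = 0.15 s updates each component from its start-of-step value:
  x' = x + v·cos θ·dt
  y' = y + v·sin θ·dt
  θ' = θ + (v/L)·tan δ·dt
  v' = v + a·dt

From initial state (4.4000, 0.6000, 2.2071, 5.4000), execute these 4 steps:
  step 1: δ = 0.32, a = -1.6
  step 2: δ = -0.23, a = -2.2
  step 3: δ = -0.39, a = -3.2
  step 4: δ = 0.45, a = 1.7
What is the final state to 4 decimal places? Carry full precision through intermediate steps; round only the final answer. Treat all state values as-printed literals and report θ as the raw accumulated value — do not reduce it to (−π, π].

after step 1 (δ=0.32, a=-1.6): (3.918676, 1.251481, 2.306517, 5.160000)
after step 2 (δ=-0.23, a=-2.2): (3.399228, 1.825284, 2.239396, 4.830000)
after step 3 (δ=-0.39, a=-3.2): (2.950120, 2.393792, 2.129096, 4.350000)
after step 4 (δ=0.45, a=1.7): (2.604461, 2.947215, 2.245834, 4.605000)

(2.6045, 2.9472, 2.2458, 4.6050)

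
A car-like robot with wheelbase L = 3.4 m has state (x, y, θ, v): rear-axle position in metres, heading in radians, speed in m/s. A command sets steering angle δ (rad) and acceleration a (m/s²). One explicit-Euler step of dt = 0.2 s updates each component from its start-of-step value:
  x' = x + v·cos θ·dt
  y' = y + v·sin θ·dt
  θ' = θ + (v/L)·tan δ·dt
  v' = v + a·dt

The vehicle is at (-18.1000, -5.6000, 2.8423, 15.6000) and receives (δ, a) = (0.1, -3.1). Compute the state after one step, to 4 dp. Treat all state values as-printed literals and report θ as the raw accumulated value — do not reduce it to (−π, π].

x' = -18.1000 + 15.6000·cos(2.8423)·0.2 = -21.0813
y' = -5.6000 + 15.6000·sin(2.8423)·0.2 = -4.6801
θ' = 2.8423 + (15.6000/3.4)·tan(0.1)·0.2 = 2.9344
v' = 15.6000 − 3.1000·0.2 = 14.9800

(-21.0813, -4.6801, 2.9344, 14.9800)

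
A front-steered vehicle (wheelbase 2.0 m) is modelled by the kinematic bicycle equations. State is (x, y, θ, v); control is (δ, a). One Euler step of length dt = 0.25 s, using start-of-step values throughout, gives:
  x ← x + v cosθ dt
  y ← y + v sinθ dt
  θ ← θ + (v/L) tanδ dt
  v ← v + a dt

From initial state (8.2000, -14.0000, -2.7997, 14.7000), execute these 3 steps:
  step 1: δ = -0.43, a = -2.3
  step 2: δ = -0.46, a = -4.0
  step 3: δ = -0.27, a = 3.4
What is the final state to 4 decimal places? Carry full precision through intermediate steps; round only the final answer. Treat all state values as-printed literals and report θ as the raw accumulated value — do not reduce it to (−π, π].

after step 1 (δ=-0.43, a=-2.3): (4.737702, -15.232120, -3.642416, 14.125000)
after step 2 (δ=-0.46, a=-4.0): (1.640134, -13.536597, -4.517193, 13.125000)
after step 3 (δ=-0.27, a=3.4): (1.003706, -10.317659, -4.971249, 13.975000)

(1.0037, -10.3177, -4.9712, 13.9750)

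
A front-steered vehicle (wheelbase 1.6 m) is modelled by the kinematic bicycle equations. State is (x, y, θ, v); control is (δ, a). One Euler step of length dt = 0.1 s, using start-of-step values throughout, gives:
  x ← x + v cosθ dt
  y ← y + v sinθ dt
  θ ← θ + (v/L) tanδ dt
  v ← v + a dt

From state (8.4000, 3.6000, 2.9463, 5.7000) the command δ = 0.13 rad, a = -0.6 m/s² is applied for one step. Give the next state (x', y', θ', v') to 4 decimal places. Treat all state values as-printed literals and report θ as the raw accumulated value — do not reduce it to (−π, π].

x' = 8.4000 + 5.7000·cos(2.9463)·0.1 = 7.8408
y' = 3.6000 + 5.7000·sin(2.9463)·0.1 = 3.7106
θ' = 2.9463 + (5.7000/1.6)·tan(0.13)·0.1 = 2.9929
v' = 5.7000 − 0.6000·0.1 = 5.6400

(7.8408, 3.7106, 2.9929, 5.6400)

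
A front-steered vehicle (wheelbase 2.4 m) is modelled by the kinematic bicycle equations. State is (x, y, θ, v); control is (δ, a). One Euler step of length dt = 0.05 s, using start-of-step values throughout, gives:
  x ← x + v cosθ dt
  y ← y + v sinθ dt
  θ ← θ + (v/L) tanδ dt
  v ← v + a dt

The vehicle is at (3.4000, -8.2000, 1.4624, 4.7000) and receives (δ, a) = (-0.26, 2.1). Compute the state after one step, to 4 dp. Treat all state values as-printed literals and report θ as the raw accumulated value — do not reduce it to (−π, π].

(3.4254, -7.9664, 1.4364, 4.8050)

x' = 3.4000 + 4.7000·cos(1.4624)·0.05 = 3.4254
y' = -8.2000 + 4.7000·sin(1.4624)·0.05 = -7.9664
θ' = 1.4624 + (4.7000/2.4)·tan(-0.26)·0.05 = 1.4364
v' = 4.7000 + 2.1000·0.05 = 4.8050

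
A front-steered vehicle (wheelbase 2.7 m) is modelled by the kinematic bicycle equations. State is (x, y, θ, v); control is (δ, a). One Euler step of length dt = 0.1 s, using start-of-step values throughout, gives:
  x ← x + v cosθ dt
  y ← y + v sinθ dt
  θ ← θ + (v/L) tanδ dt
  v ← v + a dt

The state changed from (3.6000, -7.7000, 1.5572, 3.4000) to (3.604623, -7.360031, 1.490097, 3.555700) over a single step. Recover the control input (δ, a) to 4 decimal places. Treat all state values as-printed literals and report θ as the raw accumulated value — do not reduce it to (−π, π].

δ = -0.4896, a = 1.5570

a = (v'−v)/dt = (0.155700)/0.1 = 1.5570
Δθ = θ'−θ = -0.067103;  (v·dt/L) = 3.4000·0.1/2.7 = 0.125926
tan δ = Δθ·L/(v·dt) = -0.532877  →  δ = -0.4896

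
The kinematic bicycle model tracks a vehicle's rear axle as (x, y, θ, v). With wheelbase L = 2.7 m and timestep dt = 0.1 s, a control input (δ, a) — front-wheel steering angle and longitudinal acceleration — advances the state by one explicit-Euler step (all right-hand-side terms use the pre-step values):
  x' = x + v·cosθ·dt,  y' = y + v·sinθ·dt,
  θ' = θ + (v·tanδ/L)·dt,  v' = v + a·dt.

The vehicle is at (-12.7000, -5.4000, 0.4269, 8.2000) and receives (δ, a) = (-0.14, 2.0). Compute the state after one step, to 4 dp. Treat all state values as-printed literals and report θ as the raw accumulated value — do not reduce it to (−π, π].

(-11.9536, -5.0605, 0.3841, 8.4000)

x' = -12.7000 + 8.2000·cos(0.4269)·0.1 = -11.9536
y' = -5.4000 + 8.2000·sin(0.4269)·0.1 = -5.0605
θ' = 0.4269 + (8.2000/2.7)·tan(-0.14)·0.1 = 0.3841
v' = 8.2000 + 2.0000·0.1 = 8.4000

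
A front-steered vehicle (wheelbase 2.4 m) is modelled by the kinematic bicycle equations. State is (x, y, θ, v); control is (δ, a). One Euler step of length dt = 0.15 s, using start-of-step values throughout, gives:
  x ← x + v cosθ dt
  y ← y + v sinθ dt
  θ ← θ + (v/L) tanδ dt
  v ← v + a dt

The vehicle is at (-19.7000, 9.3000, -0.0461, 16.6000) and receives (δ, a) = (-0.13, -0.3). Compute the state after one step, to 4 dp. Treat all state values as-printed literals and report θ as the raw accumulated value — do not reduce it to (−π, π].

(-17.2126, 9.1853, -0.1817, 16.5550)

x' = -19.7000 + 16.6000·cos(-0.0461)·0.15 = -17.2126
y' = 9.3000 + 16.6000·sin(-0.0461)·0.15 = 9.1853
θ' = -0.0461 + (16.6000/2.4)·tan(-0.13)·0.15 = -0.1817
v' = 16.6000 − 0.3000·0.15 = 16.5550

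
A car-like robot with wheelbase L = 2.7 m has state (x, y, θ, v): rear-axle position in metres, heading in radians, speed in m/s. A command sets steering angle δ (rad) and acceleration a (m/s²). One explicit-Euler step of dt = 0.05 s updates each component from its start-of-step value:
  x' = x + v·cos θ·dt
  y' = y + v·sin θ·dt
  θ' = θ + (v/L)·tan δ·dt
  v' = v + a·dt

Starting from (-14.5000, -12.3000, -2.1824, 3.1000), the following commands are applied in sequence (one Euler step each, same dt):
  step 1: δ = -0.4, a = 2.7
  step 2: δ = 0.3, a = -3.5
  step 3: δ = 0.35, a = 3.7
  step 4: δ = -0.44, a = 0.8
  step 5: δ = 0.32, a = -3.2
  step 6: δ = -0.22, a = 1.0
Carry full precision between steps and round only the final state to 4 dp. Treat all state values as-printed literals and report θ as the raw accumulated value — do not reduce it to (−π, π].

after step 1 (δ=-0.4, a=2.7): (-14.588998, -12.426903, -2.206671, 3.235000)
after step 2 (δ=0.3, a=-3.5): (-14.685058, -12.557039, -2.188140, 3.060000)
after step 3 (δ=0.35, a=3.7): (-14.773626, -12.681798, -2.167455, 3.245000)
after step 4 (δ=-0.44, a=0.8): (-14.864791, -12.816014, -2.195745, 3.285000)
after step 5 (δ=0.32, a=-3.2): (-14.960886, -12.949220, -2.175586, 3.125000)
after step 6 (δ=-0.22, a=1.0): (-15.049729, -13.077755, -2.188527, 3.175000)

(-15.0497, -13.0778, -2.1885, 3.1750)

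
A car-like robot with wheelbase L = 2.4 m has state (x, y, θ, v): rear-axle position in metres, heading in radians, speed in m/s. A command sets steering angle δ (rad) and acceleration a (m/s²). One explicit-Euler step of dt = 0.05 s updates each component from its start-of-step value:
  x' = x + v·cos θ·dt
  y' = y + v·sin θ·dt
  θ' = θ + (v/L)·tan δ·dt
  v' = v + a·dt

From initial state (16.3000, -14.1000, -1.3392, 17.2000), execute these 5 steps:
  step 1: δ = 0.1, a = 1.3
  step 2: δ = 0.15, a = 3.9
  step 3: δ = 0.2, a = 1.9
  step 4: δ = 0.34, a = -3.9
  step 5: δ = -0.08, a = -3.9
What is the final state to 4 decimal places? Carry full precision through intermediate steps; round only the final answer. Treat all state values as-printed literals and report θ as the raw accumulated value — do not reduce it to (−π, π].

(17.7752, -18.1588, -1.0748, 17.1650)

after step 1 (δ=0.1, a=1.3): (16.497397, -14.937039, -1.303247, 17.265000)
after step 2 (δ=0.15, a=3.9): (16.725614, -15.769576, -1.248885, 17.460000)
after step 3 (δ=0.2, a=1.9): (17.001813, -16.597732, -1.175150, 17.555000)
after step 4 (δ=0.34, a=-3.9): (17.340103, -17.407674, -1.045778, 17.360000)
after step 5 (δ=-0.08, a=-3.9): (17.775170, -18.158767, -1.074773, 17.165000)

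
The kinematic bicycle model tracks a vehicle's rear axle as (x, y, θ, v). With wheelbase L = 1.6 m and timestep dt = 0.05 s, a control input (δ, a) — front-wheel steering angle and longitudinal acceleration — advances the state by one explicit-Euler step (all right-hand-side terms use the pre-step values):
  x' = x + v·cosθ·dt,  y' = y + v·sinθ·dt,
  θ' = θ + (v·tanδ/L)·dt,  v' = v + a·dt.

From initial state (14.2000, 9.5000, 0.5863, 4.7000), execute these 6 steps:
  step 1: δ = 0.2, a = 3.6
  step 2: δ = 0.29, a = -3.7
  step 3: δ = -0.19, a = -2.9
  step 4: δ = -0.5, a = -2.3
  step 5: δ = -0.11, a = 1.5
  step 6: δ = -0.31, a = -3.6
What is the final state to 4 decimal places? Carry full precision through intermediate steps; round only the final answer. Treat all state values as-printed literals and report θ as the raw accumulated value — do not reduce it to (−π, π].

(15.3452, 10.2829, 0.4952, 4.3300)

after step 1 (δ=0.2, a=3.6): (14.395753, 9.630021, 0.616073, 4.880000)
after step 2 (δ=0.29, a=-3.7): (14.594895, 9.771013, 0.661581, 4.695000)
after step 3 (δ=-0.19, a=-2.9): (14.780118, 9.915235, 0.633364, 4.550000)
after step 4 (δ=-0.5, a=-2.3): (14.963492, 10.049883, 0.555687, 4.435000)
after step 5 (δ=-0.11, a=1.5): (15.151877, 10.166862, 0.540380, 4.510000)
after step 6 (δ=-0.31, a=-3.6): (15.345247, 10.282873, 0.495233, 4.330000)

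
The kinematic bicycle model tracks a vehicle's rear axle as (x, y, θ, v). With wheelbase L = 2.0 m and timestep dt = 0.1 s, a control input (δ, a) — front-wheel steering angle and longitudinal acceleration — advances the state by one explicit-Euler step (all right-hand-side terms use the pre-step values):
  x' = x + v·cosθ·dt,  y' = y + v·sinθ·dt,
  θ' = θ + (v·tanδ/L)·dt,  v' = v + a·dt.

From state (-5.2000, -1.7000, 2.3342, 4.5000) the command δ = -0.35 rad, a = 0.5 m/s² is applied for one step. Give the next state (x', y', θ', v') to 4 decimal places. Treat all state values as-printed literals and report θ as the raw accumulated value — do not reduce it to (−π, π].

(-5.5111, -1.3749, 2.2521, 4.5500)

x' = -5.2000 + 4.5000·cos(2.3342)·0.1 = -5.5111
y' = -1.7000 + 4.5000·sin(2.3342)·0.1 = -1.3749
θ' = 2.3342 + (4.5000/2.0)·tan(-0.35)·0.1 = 2.2521
v' = 4.5000 + 0.5000·0.1 = 4.5500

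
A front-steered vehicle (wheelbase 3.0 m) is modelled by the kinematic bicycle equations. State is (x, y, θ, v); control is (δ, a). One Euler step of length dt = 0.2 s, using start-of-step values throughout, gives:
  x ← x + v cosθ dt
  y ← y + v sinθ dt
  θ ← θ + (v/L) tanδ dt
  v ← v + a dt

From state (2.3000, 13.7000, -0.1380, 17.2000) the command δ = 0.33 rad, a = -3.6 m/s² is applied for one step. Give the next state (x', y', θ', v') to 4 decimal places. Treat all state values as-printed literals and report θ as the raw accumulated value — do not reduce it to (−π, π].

(5.7073, 13.2268, 0.2548, 16.4800)

x' = 2.3000 + 17.2000·cos(-0.1380)·0.2 = 5.7073
y' = 13.7000 + 17.2000·sin(-0.1380)·0.2 = 13.2268
θ' = -0.1380 + (17.2000/3.0)·tan(0.33)·0.2 = 0.2548
v' = 17.2000 − 3.6000·0.2 = 16.4800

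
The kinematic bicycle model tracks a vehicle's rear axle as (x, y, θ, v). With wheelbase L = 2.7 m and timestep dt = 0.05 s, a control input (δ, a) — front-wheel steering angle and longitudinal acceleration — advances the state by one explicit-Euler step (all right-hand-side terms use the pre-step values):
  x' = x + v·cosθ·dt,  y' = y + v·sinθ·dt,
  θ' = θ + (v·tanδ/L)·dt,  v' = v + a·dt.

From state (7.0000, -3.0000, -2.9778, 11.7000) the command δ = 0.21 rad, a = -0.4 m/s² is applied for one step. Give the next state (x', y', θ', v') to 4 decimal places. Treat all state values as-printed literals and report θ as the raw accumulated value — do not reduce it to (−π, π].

x' = 7.0000 + 11.7000·cos(-2.9778)·0.05 = 6.4228
y' = -3.0000 + 11.7000·sin(-2.9778)·0.05 = -3.0954
θ' = -2.9778 + (11.7000/2.7)·tan(0.21)·0.05 = -2.9316
v' = 11.7000 − 0.4000·0.05 = 11.6800

(6.4228, -3.0954, -2.9316, 11.6800)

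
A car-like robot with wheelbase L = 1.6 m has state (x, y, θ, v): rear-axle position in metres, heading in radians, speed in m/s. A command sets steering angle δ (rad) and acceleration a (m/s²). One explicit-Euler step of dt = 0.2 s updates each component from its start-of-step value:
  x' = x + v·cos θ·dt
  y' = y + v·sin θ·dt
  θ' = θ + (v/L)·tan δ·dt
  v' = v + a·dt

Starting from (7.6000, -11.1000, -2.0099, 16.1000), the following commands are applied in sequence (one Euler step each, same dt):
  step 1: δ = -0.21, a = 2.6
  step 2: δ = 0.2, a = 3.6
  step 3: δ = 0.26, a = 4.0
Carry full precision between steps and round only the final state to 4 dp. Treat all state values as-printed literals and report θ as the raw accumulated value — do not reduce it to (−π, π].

after step 1 (δ=-0.21, a=2.6): (6.231087, -14.014529, -2.438849, 16.620000)
after step 2 (δ=0.2, a=3.6): (3.694636, -16.162875, -2.017719, 17.340000)
after step 3 (δ=0.26, a=4.0): (2.195792, -19.290253, -1.441117, 18.140000)

(2.1958, -19.2903, -1.4411, 18.1400)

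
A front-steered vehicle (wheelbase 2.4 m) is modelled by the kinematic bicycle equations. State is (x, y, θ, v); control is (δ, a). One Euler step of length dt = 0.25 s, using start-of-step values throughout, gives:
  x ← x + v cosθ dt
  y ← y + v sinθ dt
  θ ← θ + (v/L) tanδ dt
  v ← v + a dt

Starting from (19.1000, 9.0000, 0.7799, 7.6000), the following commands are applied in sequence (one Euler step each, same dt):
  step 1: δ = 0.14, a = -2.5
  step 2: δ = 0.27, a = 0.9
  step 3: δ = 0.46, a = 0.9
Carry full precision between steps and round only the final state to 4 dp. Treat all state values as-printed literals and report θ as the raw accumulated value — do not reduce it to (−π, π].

after step 1 (δ=0.14, a=-2.5): (20.450869, 10.336096, 0.891463, 6.975000)
after step 2 (δ=0.27, a=0.9): (21.546423, 11.692719, 1.092545, 7.200000)
after step 3 (δ=0.46, a=0.9): (22.374832, 13.290761, 1.464132, 7.425000)

(22.3748, 13.2908, 1.4641, 7.4250)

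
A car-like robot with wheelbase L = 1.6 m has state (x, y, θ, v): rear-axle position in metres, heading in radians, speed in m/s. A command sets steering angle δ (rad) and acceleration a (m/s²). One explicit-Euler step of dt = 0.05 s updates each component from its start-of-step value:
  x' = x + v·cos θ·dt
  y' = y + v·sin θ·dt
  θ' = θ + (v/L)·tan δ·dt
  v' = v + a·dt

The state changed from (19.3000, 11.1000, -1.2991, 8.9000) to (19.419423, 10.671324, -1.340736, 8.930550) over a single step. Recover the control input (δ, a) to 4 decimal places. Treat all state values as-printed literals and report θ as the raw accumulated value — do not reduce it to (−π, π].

δ = -0.1486, a = 0.6110

a = (v'−v)/dt = (0.030550)/0.05 = 0.6110
Δθ = θ'−θ = -0.041636;  (v·dt/L) = 8.9000·0.05/1.6 = 0.278125
tan δ = Δθ·L/(v·dt) = -0.149702  →  δ = -0.1486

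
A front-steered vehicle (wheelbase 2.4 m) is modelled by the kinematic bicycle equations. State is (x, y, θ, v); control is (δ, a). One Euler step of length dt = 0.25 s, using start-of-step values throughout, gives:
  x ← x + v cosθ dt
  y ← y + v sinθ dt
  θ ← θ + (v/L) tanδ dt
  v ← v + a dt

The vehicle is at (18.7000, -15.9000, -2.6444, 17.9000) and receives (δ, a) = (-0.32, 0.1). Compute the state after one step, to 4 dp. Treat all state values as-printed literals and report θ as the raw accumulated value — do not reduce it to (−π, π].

x' = 18.7000 + 17.9000·cos(-2.6444)·0.25 = 14.7668
y' = -15.9000 + 17.9000·sin(-2.6444)·0.25 = -18.0344
θ' = -2.6444 + (17.9000/2.4)·tan(-0.32)·0.25 = -3.2623
v' = 17.9000 + 0.1000·0.25 = 17.9250

(14.7668, -18.0344, -3.2623, 17.9250)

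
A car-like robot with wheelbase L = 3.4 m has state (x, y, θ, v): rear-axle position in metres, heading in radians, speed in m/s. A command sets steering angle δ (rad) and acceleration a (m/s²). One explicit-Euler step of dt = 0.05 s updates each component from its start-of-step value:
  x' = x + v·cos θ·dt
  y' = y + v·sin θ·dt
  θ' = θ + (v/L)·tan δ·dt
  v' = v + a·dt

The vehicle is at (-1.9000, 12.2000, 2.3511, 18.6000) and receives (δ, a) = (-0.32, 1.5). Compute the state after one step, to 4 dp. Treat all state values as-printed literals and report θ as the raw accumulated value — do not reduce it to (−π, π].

(-2.5543, 12.8610, 2.2605, 18.6750)

x' = -1.9000 + 18.6000·cos(2.3511)·0.05 = -2.5543
y' = 12.2000 + 18.6000·sin(2.3511)·0.05 = 12.8610
θ' = 2.3511 + (18.6000/3.4)·tan(-0.32)·0.05 = 2.2605
v' = 18.6000 + 1.5000·0.05 = 18.6750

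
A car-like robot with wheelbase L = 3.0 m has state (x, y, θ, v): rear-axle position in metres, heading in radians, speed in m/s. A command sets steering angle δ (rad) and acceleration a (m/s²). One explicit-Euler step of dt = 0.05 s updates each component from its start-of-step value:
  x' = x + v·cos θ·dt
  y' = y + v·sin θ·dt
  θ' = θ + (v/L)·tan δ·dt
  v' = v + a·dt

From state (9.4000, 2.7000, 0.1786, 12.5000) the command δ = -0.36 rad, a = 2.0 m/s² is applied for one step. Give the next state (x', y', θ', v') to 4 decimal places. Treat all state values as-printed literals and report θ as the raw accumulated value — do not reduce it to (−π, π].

(10.0151, 2.8110, 0.1002, 12.6000)

x' = 9.4000 + 12.5000·cos(0.1786)·0.05 = 10.0151
y' = 2.7000 + 12.5000·sin(0.1786)·0.05 = 2.8110
θ' = 0.1786 + (12.5000/3.0)·tan(-0.36)·0.05 = 0.1002
v' = 12.5000 + 2.0000·0.05 = 12.6000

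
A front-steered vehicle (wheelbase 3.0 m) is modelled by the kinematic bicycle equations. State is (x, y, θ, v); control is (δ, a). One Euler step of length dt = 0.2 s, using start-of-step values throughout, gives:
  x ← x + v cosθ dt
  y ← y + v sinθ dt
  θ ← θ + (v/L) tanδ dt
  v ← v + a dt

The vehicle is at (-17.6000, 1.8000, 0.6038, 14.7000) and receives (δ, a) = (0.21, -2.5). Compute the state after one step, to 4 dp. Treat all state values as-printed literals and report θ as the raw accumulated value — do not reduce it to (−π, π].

(-15.1798, 3.4693, 0.8127, 14.2000)

x' = -17.6000 + 14.7000·cos(0.6038)·0.2 = -15.1798
y' = 1.8000 + 14.7000·sin(0.6038)·0.2 = 3.4693
θ' = 0.6038 + (14.7000/3.0)·tan(0.21)·0.2 = 0.8127
v' = 14.7000 − 2.5000·0.2 = 14.2000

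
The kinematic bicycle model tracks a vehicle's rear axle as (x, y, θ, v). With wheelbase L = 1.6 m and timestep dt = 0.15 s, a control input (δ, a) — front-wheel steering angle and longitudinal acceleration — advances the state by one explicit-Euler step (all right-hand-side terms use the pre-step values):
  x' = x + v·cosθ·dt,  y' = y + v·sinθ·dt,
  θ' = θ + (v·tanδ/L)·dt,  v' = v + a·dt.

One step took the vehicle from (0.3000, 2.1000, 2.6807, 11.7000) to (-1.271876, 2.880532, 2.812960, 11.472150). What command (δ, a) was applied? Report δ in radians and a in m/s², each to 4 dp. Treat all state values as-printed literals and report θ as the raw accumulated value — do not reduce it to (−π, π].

a = (v'−v)/dt = (-0.227850)/0.15 = -1.5190
Δθ = θ'−θ = 0.132260;  (v·dt/L) = 11.7000·0.15/1.6 = 1.096875
tan δ = Δθ·L/(v·dt) = 0.120579  →  δ = 0.1200

δ = 0.1200, a = -1.5190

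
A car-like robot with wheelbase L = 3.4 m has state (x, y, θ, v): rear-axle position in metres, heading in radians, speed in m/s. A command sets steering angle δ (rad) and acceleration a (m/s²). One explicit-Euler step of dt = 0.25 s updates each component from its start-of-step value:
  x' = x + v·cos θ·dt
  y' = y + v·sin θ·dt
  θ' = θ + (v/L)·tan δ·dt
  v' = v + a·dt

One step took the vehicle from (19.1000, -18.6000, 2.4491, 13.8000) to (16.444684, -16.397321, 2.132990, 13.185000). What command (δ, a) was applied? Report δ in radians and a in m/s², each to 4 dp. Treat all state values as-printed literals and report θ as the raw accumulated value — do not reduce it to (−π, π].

δ = -0.3020, a = -2.4600

a = (v'−v)/dt = (-0.615000)/0.25 = -2.4600
Δθ = θ'−θ = -0.316110;  (v·dt/L) = 13.8000·0.25/3.4 = 1.014706
tan δ = Δθ·L/(v·dt) = -0.311529  →  δ = -0.3020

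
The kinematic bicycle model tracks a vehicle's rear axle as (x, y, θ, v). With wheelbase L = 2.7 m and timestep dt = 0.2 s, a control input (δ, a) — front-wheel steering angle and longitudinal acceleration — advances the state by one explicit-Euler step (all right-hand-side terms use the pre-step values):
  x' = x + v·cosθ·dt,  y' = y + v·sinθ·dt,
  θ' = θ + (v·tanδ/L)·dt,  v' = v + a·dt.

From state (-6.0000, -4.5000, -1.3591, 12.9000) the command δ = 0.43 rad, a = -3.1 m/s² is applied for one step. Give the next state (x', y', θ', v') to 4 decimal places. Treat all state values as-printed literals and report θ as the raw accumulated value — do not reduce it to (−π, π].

(-5.4579, -7.0224, -0.9209, 12.2800)

x' = -6.0000 + 12.9000·cos(-1.3591)·0.2 = -5.4579
y' = -4.5000 + 12.9000·sin(-1.3591)·0.2 = -7.0224
θ' = -1.3591 + (12.9000/2.7)·tan(0.43)·0.2 = -0.9209
v' = 12.9000 − 3.1000·0.2 = 12.2800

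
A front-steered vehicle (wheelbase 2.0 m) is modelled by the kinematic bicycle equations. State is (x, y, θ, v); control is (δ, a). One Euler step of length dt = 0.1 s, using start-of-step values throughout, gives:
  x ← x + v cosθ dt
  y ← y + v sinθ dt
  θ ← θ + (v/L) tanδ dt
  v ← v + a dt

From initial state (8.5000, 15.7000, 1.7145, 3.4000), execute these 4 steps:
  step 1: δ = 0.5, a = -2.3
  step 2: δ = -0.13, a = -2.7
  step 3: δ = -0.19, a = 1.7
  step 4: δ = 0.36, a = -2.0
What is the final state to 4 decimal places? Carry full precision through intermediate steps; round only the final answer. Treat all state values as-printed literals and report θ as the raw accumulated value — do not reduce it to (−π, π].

after step 1 (δ=0.5, a=-2.3): (8.451309, 16.036495, 1.807371, 3.170000)
after step 2 (δ=-0.13, a=-2.7): (8.377012, 16.344666, 1.786650, 2.900000)
after step 3 (δ=-0.19, a=1.7): (8.314900, 16.627936, 1.758763, 3.070000)
after step 4 (δ=0.36, a=-2.0): (8.257533, 16.929529, 1.816541, 2.870000)

(8.2575, 16.9295, 1.8165, 2.8700)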